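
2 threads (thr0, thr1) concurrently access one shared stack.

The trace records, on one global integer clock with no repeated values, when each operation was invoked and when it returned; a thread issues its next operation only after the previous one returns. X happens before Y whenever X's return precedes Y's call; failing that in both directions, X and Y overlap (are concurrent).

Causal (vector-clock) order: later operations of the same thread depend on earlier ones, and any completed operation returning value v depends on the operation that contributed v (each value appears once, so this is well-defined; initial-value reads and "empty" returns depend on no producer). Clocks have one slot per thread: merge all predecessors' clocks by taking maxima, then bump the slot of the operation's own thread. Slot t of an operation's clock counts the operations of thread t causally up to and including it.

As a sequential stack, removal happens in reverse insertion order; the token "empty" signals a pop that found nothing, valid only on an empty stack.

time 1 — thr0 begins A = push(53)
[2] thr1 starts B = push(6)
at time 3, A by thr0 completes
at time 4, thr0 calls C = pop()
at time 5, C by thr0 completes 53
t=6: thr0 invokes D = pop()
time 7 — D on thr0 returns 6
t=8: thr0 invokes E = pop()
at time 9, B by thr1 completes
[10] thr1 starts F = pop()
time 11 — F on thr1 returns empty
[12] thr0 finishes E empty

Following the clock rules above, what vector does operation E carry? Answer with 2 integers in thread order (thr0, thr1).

root op B, invoked 2: fresh clock plus thr1's own tick → (0, 1)
root op A, invoked 1: fresh clock plus thr0's own tick → (1, 0)
F (invocation 10): componentwise max over VC(B)=(0, 1), +1 at thr1, giving (0, 2)
C (invocation 4): componentwise max over VC(A)=(1, 0), +1 at thr0, giving (2, 0)
D (invocation 6): componentwise max over VC(B)=(0, 1), VC(C)=(2, 0), +1 at thr0, giving (3, 1)
E (invocation 8): componentwise max over VC(D)=(3, 1), +1 at thr0, giving (4, 1)
target: VC(E) = (4, 1)

(4, 1)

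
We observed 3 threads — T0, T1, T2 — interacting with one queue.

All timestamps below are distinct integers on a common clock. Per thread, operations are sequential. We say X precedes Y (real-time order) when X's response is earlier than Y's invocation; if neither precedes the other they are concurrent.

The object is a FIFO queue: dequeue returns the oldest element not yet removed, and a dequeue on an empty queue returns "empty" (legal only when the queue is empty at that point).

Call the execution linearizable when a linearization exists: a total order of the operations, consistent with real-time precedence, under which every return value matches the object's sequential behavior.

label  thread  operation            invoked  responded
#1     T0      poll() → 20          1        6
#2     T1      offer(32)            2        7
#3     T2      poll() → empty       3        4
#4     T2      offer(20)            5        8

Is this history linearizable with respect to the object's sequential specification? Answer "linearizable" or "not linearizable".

linearizable

one valid linearization: #3, #4, #1, #2
1. #3 poll() → empty, leaving queue <>
2. #4 offer(20), leaving queue <20>
3. #1 poll() → 20, leaving queue <>
4. #2 offer(32), leaving queue <32>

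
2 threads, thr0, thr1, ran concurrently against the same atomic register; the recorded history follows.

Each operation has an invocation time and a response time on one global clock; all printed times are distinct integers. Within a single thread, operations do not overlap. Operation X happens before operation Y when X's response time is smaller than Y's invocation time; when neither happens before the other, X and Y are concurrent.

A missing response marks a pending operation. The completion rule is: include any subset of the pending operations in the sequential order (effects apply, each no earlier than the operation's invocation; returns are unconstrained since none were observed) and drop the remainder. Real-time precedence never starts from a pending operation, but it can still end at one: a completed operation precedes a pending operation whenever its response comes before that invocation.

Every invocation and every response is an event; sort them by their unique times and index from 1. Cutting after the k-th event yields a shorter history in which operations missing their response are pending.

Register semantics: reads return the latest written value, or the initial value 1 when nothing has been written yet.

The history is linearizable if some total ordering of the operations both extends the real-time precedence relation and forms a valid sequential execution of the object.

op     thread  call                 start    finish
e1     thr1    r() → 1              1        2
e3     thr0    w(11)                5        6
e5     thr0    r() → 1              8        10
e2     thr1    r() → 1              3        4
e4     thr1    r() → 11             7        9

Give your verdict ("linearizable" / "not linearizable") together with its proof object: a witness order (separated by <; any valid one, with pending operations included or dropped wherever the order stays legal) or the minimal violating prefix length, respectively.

already the first 10 events (up to e5's response at time 10) admit no linearization; the first 9 still do
checked exhaustively: 2 real-time-consistent orders of 5 completed operations, zero legal atomic register replays
take e1, e2, e3, e4, e5: step 5 already fails, because e5 r() → 1 cannot occur there
take e1, e2, e3, e5, e4: step 4 already fails, because e5 r() → 1 cannot occur there

not linearizable — minimal violating prefix: 10 events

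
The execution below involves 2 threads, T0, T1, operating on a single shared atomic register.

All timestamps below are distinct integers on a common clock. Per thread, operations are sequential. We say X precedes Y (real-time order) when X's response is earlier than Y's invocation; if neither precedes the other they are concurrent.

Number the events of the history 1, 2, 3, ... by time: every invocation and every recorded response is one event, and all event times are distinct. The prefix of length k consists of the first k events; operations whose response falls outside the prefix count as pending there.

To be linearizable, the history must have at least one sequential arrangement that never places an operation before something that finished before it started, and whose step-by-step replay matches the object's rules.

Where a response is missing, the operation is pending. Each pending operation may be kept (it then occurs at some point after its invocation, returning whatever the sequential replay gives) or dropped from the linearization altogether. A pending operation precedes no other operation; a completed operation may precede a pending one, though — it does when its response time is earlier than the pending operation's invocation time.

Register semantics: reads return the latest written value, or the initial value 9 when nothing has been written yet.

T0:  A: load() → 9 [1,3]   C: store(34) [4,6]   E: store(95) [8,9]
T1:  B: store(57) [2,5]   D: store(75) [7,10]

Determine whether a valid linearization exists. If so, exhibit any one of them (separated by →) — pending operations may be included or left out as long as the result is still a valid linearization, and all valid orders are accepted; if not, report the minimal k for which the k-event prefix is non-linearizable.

1. A load() → 9, leaving value 9
2. B store(57), leaving value 57
3. C store(34), leaving value 34
4. D store(75), leaving value 75
5. E store(95), leaving value 95

linearizable — witness: A → B → C → D → E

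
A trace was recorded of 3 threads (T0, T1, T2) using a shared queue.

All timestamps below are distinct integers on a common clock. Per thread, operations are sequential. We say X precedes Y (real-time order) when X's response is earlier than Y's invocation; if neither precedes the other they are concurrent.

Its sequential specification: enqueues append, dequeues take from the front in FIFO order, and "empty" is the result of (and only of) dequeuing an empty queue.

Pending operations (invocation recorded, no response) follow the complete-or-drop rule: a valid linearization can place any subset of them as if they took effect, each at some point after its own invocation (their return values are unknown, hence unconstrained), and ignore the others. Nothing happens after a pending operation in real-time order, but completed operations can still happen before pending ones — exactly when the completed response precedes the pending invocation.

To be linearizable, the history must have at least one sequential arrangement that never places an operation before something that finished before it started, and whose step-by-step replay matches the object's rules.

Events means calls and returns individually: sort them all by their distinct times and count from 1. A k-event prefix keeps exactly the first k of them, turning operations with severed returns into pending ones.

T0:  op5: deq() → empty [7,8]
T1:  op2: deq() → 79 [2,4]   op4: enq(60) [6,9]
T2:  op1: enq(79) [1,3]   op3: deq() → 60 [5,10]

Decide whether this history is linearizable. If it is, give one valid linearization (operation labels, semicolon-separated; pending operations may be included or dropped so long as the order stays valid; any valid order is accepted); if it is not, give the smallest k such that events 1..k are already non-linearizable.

linearizable — witness: op1; op2; op4; op3; op5

1. op1 enq(79), leaving queue <79>
2. op2 deq() → 79, leaving queue <>
3. op4 enq(60), leaving queue <60>
4. op3 deq() → 60, leaving queue <>
5. op5 deq() → empty, leaving queue <>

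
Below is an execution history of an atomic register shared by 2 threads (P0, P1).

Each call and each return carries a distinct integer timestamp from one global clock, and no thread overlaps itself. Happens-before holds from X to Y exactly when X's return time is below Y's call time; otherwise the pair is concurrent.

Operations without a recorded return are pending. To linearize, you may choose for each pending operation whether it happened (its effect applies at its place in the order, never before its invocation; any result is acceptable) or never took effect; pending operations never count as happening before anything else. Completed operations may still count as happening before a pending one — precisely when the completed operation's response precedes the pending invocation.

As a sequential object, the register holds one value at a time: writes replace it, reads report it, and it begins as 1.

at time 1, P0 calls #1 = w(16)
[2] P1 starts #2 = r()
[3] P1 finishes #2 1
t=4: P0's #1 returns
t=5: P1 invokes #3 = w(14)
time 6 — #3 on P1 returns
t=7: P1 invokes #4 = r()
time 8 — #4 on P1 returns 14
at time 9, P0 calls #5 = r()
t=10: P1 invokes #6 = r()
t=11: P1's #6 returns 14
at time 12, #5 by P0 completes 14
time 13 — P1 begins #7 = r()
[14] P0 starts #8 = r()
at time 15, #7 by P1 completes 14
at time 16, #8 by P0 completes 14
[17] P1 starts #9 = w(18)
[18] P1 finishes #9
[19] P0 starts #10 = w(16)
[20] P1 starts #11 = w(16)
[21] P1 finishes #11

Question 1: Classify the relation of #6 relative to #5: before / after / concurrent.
#6 spans [10,11], #5 spans [9,12]
the intervals overlap in both directions

concurrent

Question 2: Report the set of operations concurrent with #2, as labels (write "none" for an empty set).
#2 runs from 2 to 3; window-overlapping ops are concurrent
#1 [1,4]: concurrent
#3 [5,6]: after
#4 [7,8]: after
#5 [9,12]: after
#6 [10,11]: after
#7 [13,15]: after
#8 [14,16]: after
#9 [17,18]: after
#10 [19,…): after
#11 [20,21]: after

#1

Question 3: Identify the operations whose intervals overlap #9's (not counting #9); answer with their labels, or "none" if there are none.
concurrent with #9 ([17,18]): every op whose interval crosses 17..18
#1 [1,4]: before
#2 [2,3]: before
#3 [5,6]: before
#4 [7,8]: before
#5 [9,12]: before
#6 [10,11]: before
#7 [13,15]: before
#8 [14,16]: before
#10 [19,…): after
#11 [20,21]: after

none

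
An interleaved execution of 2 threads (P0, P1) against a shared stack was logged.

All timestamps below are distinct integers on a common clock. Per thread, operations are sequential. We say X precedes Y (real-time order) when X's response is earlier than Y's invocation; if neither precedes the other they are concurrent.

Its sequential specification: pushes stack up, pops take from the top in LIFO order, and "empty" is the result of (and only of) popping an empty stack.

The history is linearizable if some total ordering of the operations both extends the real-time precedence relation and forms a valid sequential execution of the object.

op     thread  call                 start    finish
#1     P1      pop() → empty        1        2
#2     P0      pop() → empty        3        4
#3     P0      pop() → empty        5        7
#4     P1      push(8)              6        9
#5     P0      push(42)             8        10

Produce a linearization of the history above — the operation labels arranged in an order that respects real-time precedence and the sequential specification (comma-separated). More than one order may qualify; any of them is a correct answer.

step 1: #1 pop() → empty — stack <>
step 2: #2 pop() → empty — stack <>
step 3: #3 pop() → empty — stack <>
step 4: #4 push(8) — stack <8>
step 5: #5 push(42) — stack <8,42>

#1, #2, #3, #4, #5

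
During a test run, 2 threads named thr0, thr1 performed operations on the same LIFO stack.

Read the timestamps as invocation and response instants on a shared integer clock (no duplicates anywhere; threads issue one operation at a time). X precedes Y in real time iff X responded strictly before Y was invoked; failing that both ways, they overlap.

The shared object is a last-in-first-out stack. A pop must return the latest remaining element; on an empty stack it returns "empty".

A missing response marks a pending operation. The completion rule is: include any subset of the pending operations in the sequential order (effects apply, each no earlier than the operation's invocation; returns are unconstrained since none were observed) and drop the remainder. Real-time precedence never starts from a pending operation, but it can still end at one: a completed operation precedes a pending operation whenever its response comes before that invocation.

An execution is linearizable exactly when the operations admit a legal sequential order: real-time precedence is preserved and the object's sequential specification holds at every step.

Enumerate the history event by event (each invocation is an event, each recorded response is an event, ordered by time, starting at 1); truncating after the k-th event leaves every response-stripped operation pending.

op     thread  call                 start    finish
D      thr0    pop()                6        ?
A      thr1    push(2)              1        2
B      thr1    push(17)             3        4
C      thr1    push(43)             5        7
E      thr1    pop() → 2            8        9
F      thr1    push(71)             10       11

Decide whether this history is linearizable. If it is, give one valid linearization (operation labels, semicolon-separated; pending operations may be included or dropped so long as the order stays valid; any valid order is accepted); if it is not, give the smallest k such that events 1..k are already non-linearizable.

events 1..8 are fine; event 9 — the response of E at time 9 — makes the prefix non-linearizable
exactly one order of the 4 completed ops respects real time; the LIFO stack replay fails
every completion of the 1 pending operation (D) was checked; none linearizes
take A, B, C, E (pending dropped): step 4 already fails, because E pop() → 2 cannot occur there

not linearizable — minimal violating prefix: 9 events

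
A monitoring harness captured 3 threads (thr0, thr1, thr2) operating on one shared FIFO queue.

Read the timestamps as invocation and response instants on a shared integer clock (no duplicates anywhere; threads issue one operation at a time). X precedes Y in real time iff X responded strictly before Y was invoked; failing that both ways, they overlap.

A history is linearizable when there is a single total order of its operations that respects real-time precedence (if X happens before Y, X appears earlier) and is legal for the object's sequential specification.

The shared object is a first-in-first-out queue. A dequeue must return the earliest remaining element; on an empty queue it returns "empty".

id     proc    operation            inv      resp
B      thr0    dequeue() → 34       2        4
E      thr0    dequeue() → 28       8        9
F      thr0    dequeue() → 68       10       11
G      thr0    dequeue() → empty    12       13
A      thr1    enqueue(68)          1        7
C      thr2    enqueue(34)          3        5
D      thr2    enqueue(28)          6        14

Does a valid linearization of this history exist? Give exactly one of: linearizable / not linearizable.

one valid linearization: C, B, D, A, E, F, G
after step 1 (C enqueue(34)): queue <34>
after step 2 (B dequeue() → 34): queue <>
after step 3 (D enqueue(28)): queue <28>
after step 4 (A enqueue(68)): queue <28,68>
after step 5 (E dequeue() → 28): queue <68>
after step 6 (F dequeue() → 68): queue <>
after step 7 (G dequeue() → empty): queue <>

linearizable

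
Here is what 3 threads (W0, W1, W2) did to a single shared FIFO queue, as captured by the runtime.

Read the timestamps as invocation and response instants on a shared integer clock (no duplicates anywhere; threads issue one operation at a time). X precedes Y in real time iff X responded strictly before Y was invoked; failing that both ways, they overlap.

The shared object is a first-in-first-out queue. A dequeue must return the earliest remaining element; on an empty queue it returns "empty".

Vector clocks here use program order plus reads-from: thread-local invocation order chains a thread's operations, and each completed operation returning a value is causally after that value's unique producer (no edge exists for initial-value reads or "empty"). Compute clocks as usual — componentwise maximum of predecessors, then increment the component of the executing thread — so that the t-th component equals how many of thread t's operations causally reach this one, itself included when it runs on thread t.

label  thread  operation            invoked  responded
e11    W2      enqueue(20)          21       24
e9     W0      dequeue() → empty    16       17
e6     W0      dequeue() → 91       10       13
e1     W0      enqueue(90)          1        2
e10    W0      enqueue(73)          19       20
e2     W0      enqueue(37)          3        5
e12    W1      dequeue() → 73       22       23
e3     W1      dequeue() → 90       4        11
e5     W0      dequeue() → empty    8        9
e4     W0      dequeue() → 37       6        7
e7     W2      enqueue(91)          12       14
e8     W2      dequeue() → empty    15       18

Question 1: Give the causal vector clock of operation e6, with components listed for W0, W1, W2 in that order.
(5, 0, 1)

root op e7, invoked 12: fresh clock plus W2's own tick → (0, 0, 1)
root op e1, invoked 1: fresh clock plus W0's own tick → (1, 0, 0)
e8 (invocation 15): componentwise max over VC(e7)=(0, 0, 1), +1 at W2, giving (0, 0, 2)
e3 (invocation 4): componentwise max over VC(e1)=(1, 0, 0), +1 at W1, giving (1, 1, 0)
e2 (invocation 3): componentwise max over VC(e1)=(1, 0, 0), +1 at W0, giving (2, 0, 0)
e11 (invocation 21): componentwise max over VC(e8)=(0, 0, 2), +1 at W2, giving (0, 0, 3)
e4 (invocation 6): componentwise max over VC(e2)=(2, 0, 0), +1 at W0, giving (3, 0, 0)
e5 (invocation 8): componentwise max over VC(e4)=(3, 0, 0), +1 at W0, giving (4, 0, 0)
e6 (invocation 10): componentwise max over VC(e5)=(4, 0, 0), VC(e7)=(0, 0, 1), +1 at W0, giving (5, 0, 1)
e9 (invocation 16): componentwise max over VC(e6)=(5, 0, 1), +1 at W0, giving (6, 0, 1)
e10 (invocation 19): componentwise max over VC(e9)=(6, 0, 1), +1 at W0, giving (7, 0, 1)
e12 (invocation 22): componentwise max over VC(e3)=(1, 1, 0), VC(e10)=(7, 0, 1), +1 at W1, giving (7, 2, 1)
target: VC(e6) = (5, 0, 1)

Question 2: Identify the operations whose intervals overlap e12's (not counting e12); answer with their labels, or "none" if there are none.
e11

e12 runs from 22 to 23; window-overlapping ops are concurrent
e1 [1,2]: before
e2 [3,5]: before
e3 [4,11]: before
e4 [6,7]: before
e5 [8,9]: before
e6 [10,13]: before
e7 [12,14]: before
e8 [15,18]: before
e9 [16,17]: before
e10 [19,20]: before
e11 [21,24]: concurrent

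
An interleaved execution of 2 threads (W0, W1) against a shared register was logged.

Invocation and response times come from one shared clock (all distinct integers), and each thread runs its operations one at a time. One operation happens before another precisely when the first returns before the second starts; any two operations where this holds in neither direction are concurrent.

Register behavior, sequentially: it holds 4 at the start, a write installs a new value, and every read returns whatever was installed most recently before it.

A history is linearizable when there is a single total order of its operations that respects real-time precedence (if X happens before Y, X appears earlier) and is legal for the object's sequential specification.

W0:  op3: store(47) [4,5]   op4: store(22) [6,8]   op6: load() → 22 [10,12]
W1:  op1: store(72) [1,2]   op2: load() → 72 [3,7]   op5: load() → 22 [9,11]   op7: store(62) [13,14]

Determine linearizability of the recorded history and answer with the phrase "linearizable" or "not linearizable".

a witness: op1, op2, op3, op4, op5, op6, op7
1. op1 store(72), leaving value 72
2. op2 load() → 72, leaving value 72
3. op3 store(47), leaving value 47
4. op4 store(22), leaving value 22
5. op5 load() → 22, leaving value 22
6. op6 load() → 22, leaving value 22
7. op7 store(62), leaving value 62

linearizable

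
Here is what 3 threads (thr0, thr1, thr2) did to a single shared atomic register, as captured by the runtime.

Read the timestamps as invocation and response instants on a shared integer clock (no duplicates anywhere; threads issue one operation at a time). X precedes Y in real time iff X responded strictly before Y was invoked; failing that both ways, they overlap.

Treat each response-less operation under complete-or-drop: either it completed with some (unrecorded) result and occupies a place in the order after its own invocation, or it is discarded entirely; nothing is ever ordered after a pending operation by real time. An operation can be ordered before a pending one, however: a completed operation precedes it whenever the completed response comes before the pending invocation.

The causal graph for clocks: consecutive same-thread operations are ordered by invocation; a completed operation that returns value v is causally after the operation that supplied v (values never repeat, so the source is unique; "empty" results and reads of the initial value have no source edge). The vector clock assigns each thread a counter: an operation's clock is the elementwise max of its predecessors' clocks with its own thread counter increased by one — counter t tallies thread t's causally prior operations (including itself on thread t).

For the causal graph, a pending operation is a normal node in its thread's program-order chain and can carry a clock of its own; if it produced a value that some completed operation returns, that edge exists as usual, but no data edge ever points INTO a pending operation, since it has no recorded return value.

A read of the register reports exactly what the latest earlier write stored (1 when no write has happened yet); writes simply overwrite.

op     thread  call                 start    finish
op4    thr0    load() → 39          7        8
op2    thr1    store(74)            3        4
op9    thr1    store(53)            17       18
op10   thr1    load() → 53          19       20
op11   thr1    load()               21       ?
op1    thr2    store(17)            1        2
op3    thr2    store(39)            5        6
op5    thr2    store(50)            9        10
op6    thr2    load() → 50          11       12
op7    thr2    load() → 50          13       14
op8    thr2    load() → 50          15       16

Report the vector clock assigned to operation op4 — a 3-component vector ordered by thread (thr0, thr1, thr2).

(1, 0, 2)

root op op1, invoked 1: fresh clock plus thr2's own tick → (0, 0, 1)
root op op2, invoked 3: fresh clock plus thr1's own tick → (0, 1, 0)
merge at op3 (invoked 5): VC(op1)=(0, 0, 1), own-thread bump on thr2 → (0, 0, 2)
merge at op9 (invoked 17): VC(op2)=(0, 1, 0), own-thread bump on thr1 → (0, 2, 0)
merge at op5 (invoked 9): VC(op3)=(0, 0, 2), own-thread bump on thr2 → (0, 0, 3)
merge at op10 (invoked 19): VC(op9)=(0, 2, 0), own-thread bump on thr1 → (0, 3, 0)
merge at op4 (invoked 7): VC(op3)=(0, 0, 2), own-thread bump on thr0 → (1, 0, 2)
merge at op6 (invoked 11): VC(op5)=(0, 0, 3), own-thread bump on thr2 → (0, 0, 4)
merge at op11 (invoked 21): VC(op10)=(0, 3, 0), own-thread bump on thr1 → (0, 4, 0)
merge at op7 (invoked 13): VC(op5)=(0, 0, 3), VC(op6)=(0, 0, 4), own-thread bump on thr2 → (0, 0, 5)
merge at op8 (invoked 15): VC(op5)=(0, 0, 3), VC(op7)=(0, 0, 5), own-thread bump on thr2 → (0, 0, 6)
target: VC(op4) = (1, 0, 2)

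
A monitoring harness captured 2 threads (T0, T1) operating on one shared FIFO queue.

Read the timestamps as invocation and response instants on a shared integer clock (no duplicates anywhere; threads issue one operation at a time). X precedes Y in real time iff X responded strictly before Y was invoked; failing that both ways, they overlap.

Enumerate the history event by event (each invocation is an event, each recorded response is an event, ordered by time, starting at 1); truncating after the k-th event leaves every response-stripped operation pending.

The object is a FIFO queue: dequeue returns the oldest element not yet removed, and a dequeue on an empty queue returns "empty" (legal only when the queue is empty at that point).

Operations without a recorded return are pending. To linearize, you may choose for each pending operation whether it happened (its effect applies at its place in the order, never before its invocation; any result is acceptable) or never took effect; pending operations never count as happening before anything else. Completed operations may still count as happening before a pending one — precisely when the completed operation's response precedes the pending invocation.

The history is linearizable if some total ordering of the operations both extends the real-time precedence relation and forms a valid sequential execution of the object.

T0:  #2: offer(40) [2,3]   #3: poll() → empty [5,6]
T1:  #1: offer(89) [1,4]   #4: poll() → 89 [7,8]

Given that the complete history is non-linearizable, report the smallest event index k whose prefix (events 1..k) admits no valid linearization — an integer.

one valid order for events 1..5 is #1, #2:
step 1: #1 offer(89) — queue <89>
step 2: #2 offer(40) — queue <89,40>
adding event 6 (#3 responds at 6) leaves no legal real-time order
e.g. #1, #2, #3: illegal at step 3, since #3 poll() → empty cannot apply there
e.g. #2, #1, #3: illegal at step 3, since #3 poll() → empty cannot apply there

6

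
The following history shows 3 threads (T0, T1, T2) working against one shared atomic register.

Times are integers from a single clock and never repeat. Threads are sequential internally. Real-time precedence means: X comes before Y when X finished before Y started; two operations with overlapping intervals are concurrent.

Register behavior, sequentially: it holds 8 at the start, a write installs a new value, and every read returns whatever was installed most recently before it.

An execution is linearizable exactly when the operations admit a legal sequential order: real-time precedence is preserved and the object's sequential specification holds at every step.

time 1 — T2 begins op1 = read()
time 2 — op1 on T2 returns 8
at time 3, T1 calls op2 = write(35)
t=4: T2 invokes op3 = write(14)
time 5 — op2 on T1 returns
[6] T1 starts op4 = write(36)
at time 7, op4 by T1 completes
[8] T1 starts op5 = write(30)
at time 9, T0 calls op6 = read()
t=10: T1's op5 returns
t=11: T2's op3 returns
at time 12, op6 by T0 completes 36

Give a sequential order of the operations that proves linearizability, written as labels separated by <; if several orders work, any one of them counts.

after step 1 (op1 read() → 8): value 8
after step 2 (op2 write(35)): value 35
after step 3 (op3 write(14)): value 14
after step 4 (op4 write(36)): value 36
after step 5 (op6 read() → 36): value 36
after step 6 (op5 write(30)): value 30

op1 < op2 < op3 < op4 < op6 < op5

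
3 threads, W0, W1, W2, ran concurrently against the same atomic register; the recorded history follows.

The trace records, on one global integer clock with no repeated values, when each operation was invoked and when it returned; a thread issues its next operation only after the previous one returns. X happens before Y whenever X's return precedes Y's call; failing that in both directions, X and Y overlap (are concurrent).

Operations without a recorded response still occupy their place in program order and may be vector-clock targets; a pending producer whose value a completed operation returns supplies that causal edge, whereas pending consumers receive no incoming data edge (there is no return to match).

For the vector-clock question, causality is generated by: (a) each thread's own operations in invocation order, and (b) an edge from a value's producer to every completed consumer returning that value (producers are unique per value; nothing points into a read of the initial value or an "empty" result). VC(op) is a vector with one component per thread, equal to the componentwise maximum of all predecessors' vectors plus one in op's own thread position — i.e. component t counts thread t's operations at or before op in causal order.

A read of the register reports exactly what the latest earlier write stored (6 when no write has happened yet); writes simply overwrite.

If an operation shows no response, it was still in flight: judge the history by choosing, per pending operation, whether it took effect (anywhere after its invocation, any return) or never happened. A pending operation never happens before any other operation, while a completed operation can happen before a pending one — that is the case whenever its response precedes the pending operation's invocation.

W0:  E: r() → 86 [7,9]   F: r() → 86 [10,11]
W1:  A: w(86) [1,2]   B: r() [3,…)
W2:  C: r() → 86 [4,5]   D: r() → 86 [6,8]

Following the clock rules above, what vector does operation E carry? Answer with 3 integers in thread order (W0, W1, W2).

(1, 1, 0)

VC(A, invoked at 1): no causal predecessors; +1 on W1 → (0, 1, 0)
from VC(A)=(0, 1, 0), C (invoked 4) maxes components and bumps W2 → (0, 1, 1)
from VC(A)=(0, 1, 0), B (invoked 3) maxes components and bumps W1 → (0, 2, 0)
from VC(A)=(0, 1, 0), E (invoked 7) maxes components and bumps W0 → (1, 1, 0)
from VC(A)=(0, 1, 0), VC(C)=(0, 1, 1), D (invoked 6) maxes components and bumps W2 → (0, 1, 2)
from VC(A)=(0, 1, 0), VC(E)=(1, 1, 0), F (invoked 10) maxes components and bumps W0 → (2, 1, 0)
target: VC(E) = (1, 1, 0)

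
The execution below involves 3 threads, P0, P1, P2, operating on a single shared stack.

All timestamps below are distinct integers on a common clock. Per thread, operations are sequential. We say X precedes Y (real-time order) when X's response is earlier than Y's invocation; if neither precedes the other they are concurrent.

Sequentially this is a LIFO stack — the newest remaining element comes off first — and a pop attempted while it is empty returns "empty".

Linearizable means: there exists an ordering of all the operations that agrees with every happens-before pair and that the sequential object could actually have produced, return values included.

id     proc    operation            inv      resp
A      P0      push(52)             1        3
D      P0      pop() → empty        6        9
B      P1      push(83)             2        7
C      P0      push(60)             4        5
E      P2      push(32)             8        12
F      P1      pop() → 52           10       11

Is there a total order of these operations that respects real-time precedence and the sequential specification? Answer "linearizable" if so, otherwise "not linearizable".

not linearizable

events 1..8 are fine; event 9 — the response of D at time 9 — makes the prefix non-linearizable
the 4 completed operations admit 4 real-time orders; each fails the stack replay
no escape via the 1 pending operation (E): every completion choice fails
take A, B, C, D (pending dropped): step 4 already fails, because D pop() → empty cannot occur there
take A, C, B, D (pending dropped): step 4 already fails, because D pop() → empty cannot occur there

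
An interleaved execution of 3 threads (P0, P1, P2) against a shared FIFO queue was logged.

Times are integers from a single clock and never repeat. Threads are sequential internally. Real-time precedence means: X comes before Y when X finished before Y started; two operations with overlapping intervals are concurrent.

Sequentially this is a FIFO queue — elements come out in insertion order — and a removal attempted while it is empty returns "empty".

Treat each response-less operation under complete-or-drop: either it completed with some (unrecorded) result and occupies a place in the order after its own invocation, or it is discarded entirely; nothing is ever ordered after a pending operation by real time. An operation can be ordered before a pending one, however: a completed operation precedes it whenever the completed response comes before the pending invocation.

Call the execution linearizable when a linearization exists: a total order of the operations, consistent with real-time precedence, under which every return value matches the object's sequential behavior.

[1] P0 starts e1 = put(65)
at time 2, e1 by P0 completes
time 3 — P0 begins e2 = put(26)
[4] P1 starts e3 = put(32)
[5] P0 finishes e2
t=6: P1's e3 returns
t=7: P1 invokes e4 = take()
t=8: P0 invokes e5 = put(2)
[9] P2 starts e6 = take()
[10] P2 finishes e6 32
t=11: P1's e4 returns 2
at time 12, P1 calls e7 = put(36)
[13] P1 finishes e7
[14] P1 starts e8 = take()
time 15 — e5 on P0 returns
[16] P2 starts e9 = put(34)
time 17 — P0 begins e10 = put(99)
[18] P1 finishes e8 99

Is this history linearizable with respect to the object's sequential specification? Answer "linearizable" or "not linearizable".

not linearizable

the violation lands at event 11, e4's response at time 11: events 1..10 linearize, events 1..11 do not
every one of the 4 real-time-consistent orders over 5 completed FIFO queue ops fails the sequential spec
completion choices over the 1 pending operation (e5) were checked; none helps
sample order e1, e2, e3, e4, e6 (pending dropped) stalls at step 4 — e4 take() → 2 has no legal effect
sample order e1, e2, e3, e6, e4 (pending dropped) stalls at step 4 — e6 take() → 32 has no legal effect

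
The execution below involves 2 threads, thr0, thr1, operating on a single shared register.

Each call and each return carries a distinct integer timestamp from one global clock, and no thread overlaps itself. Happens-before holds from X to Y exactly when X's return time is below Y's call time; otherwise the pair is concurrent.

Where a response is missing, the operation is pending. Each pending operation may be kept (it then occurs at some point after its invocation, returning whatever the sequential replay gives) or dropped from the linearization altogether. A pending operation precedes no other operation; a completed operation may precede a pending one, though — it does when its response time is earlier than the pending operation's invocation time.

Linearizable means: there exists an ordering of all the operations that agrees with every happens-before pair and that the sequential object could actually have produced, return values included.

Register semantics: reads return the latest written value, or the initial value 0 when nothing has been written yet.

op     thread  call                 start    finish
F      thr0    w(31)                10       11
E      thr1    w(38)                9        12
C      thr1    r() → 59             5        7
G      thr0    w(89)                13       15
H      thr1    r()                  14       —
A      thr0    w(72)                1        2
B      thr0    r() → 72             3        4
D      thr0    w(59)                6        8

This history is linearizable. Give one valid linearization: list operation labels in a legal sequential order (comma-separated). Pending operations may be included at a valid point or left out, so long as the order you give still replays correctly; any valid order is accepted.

A, B, D, C, E, F, G

1. A w(72), leaving value 72
2. B r() → 72, leaving value 72
3. D w(59), leaving value 59
4. C r() → 59, leaving value 59
5. E w(38), leaving value 38
6. F w(31), leaving value 31
7. G w(89), leaving value 89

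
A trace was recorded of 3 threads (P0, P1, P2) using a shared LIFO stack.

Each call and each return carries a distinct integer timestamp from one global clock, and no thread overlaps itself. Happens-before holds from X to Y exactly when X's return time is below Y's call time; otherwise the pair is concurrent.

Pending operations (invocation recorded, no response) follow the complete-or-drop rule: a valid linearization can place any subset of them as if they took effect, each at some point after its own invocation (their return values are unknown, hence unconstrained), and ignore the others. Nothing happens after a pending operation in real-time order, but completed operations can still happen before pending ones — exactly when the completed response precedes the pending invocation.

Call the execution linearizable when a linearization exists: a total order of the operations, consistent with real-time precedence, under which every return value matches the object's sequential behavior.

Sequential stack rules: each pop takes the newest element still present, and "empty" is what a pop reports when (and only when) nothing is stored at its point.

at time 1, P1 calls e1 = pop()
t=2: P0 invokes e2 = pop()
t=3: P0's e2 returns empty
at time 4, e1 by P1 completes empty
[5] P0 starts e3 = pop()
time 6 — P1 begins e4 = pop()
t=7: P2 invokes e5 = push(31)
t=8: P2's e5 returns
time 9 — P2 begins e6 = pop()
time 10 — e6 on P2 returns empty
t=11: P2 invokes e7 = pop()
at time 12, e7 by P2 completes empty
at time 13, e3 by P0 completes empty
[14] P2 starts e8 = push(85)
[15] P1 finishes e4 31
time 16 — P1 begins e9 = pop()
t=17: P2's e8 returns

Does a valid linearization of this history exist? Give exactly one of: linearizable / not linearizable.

linearizable

witness order: e1, e2, e3, e5, e4, e6, e7, e8
after step 1 (e1 pop() → empty): stack <>
after step 2 (e2 pop() → empty): stack <>
after step 3 (e3 pop() → empty): stack <>
after step 4 (e5 push(31)): stack <31>
after step 5 (e4 pop() → 31): stack <>
after step 6 (e6 pop() → empty): stack <>
after step 7 (e7 pop() → empty): stack <>
after step 8 (e8 push(85)): stack <85>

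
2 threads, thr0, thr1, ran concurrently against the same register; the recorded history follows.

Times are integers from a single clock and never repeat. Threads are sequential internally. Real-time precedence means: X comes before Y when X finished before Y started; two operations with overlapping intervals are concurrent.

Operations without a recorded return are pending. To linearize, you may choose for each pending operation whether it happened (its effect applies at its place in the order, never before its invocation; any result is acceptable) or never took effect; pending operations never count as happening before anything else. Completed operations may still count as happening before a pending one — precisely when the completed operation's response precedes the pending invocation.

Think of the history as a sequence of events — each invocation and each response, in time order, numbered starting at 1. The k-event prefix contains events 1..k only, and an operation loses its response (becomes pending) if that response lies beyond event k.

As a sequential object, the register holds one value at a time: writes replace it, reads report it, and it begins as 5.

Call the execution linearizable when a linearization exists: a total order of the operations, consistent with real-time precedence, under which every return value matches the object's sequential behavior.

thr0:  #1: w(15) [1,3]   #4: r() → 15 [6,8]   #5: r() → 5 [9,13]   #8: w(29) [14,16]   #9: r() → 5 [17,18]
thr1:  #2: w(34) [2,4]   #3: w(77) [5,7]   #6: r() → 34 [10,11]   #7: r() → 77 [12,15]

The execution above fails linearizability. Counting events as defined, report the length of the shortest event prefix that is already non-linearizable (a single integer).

one valid order for events 1..10 is #2, #1, #4, #3:
1. #2 w(34), leaving value 34
2. #1 w(15), leaving value 15
3. #4 r() → 15, leaving value 15
4. #3 w(77), leaving value 77
adding event 11 (#6 responds at 11) leaves no legal real-time order
completion choices over the 1 pending operation (#5) were checked; none helps
take #1, #2, #3, #4, #6 (pending dropped): step 4 already fails, because #4 r() → 15 cannot occur there
take #1, #2, #4, #3, #6 (pending dropped): step 3 already fails, because #4 r() → 15 cannot occur there

11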